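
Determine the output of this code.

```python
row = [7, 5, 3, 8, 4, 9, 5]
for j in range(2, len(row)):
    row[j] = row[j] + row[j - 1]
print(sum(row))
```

119

j=2: row[2] = 3+5 = 8 → [7, 5, 8, 8, 4, 9, 5]
j=3: row[3] = 8+8 = 16 → [7, 5, 8, 16, 4, 9, 5]
j=4: row[4] = 4+16 = 20 → [7, 5, 8, 16, 20, 9, 5]
j=5: row[5] = 9+20 = 29 → [7, 5, 8, 16, 20, 29, 5]
j=6: row[6] = 5+29 = 34 → [7, 5, 8, 16, 20, 29, 34]
sum = 119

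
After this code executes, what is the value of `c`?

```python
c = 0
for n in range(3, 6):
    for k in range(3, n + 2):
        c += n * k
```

159

n=3,k=3: c = 0+9 = 9
n=3,k=4: c = 9+12 = 21
n=4,k=3: c = 21+12 = 33
n=4,k=4: c = 33+16 = 49
n=4,k=5: c = 49+20 = 69
n=5,k=3: c = 69+15 = 84
n=5,k=4: c = 84+20 = 104
n=5,k=5: c = 104+25 = 129
n=5,k=6: c = 129+30 = 159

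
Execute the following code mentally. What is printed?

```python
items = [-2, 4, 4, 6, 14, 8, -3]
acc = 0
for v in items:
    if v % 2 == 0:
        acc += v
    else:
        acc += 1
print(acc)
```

35

v=-2: even, acc = 0+(-2) = -2
v=4: even, acc = (-2)+4 = 2
v=4: even, acc = 2+4 = 6
v=6: even, acc = 6+6 = 12
v=14: even, acc = 12+14 = 26
v=8: even, acc = 26+8 = 34
v=-3: not even, acc = 34+1 = 35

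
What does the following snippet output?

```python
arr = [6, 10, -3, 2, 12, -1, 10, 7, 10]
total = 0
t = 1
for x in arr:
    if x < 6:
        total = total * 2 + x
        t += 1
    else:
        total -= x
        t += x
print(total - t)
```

x=6: not <6, total = 0-6 = -6; t=7
x=10: not <6, total = (-6)-10 = -16; t=17
x=-3: <6, total = (-16)*2+(-3) = -35; t=18
x=2: <6, total = (-35)*2+2 = -68; t=19
x=12: not <6, total = (-68)-12 = -80; t=31
x=-1: <6, total = (-80)*2+(-1) = -161; t=32
x=10: not <6, total = (-161)-10 = -171; t=42
x=7: not <6, total = (-171)-7 = -178; t=49
x=10: not <6, total = (-178)-10 = -188; t=59
total-t = (-188)-59 = -247

-247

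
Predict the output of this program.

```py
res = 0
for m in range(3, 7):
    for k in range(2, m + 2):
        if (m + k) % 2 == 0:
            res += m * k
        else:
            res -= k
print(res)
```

104

m=3,k=2: odd sum, res = 0-2 = -2
m=3,k=3: even sum, res = (-2)+9 = 7
m=3,k=4: odd sum, res = 7-4 = 3
m=4,k=2: even sum, res = 3+8 = 11
m=4,k=3: odd sum, res = 11-3 = 8
m=4,k=4: even sum, res = 8+16 = 24
m=4,k=5: odd sum, res = 24-5 = 19
m=5,k=2: odd sum, res = 19-2 = 17
m=5,k=3: even sum, res = 17+15 = 32
m=5,k=4: odd sum, res = 32-4 = 28
m=5,k=5: even sum, res = 28+25 = 53
m=5,k=6: odd sum, res = 53-6 = 47
m=6,k=2: even sum, res = 47+12 = 59
m=6,k=3: odd sum, res = 59-3 = 56
m=6,k=4: even sum, res = 56+24 = 80
m=6,k=5: odd sum, res = 80-5 = 75
m=6,k=6: even sum, res = 75+36 = 111
m=6,k=7: odd sum, res = 111-7 = 104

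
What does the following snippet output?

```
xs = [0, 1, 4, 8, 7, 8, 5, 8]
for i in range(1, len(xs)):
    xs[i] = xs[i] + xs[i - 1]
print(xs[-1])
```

41

i=1: xs[1] = 1+0 = 1 → [0, 1, 4, 8, 7, 8, 5, 8]
i=2: xs[2] = 4+1 = 5 → [0, 1, 5, 8, 7, 8, 5, 8]
i=3: xs[3] = 8+5 = 13 → [0, 1, 5, 13, 7, 8, 5, 8]
i=4: xs[4] = 7+13 = 20 → [0, 1, 5, 13, 20, 8, 5, 8]
i=5: xs[5] = 8+20 = 28 → [0, 1, 5, 13, 20, 28, 5, 8]
i=6: xs[6] = 5+28 = 33 → [0, 1, 5, 13, 20, 28, 33, 8]
i=7: xs[7] = 8+33 = 41 → [0, 1, 5, 13, 20, 28, 33, 41]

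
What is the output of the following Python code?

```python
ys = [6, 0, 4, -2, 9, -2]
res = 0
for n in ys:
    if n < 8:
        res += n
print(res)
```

n=6: <8, res = 0+6 = 6
n=0: <8, res = 6+0 = 6
n=4: <8, res = 6+4 = 10
n=-2: <8, res = 10+(-2) = 8
n=9: not <8
n=-2: <8, res = 8+(-2) = 6

6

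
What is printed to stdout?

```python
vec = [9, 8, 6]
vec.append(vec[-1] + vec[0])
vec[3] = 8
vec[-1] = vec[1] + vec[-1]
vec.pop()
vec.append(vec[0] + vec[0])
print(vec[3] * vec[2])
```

108

append vec[-1]+vec[0] = 6+9 = 15 → [9, 8, 6, 15]
vec[3] = 8 → [9, 8, 6, 8]
vec[-1] = vec[1]+vec[-1] = 8+8 = 16 → [9, 8, 6, 16]
pop() removes 16 → [9, 8, 6]
append vec[0]+vec[0] = 9+9 = 18 → [9, 8, 6, 18]
vec[3]*vec[2] = 18*6 = 108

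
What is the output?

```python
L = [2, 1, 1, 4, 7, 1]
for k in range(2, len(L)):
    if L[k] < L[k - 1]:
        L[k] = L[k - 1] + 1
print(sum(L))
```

k=2: 1>=1, unchanged → [2, 1, 1, 4, 7, 1]
k=3: 4>=1, unchanged → [2, 1, 1, 4, 7, 1]
k=4: 7>=4, unchanged → [2, 1, 1, 4, 7, 1]
k=5: 1<7, L[5] = 7+1 = 8 → [2, 1, 1, 4, 7, 8]
sum = 23

23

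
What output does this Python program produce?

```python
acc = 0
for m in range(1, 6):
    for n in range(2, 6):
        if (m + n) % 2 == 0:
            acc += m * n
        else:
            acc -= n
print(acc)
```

74

m=1,n=2: odd sum, acc = 0-2 = -2
m=1,n=3: even sum, acc = (-2)+3 = 1
m=1,n=4: odd sum, acc = 1-4 = -3
m=1,n=5: even sum, acc = (-3)+5 = 2
m=2,n=2: even sum, acc = 2+4 = 6
m=2,n=3: odd sum, acc = 6-3 = 3
m=2,n=4: even sum, acc = 3+8 = 11
m=2,n=5: odd sum, acc = 11-5 = 6
m=3,n=2: odd sum, acc = 6-2 = 4
m=3,n=3: even sum, acc = 4+9 = 13
m=3,n=4: odd sum, acc = 13-4 = 9
m=3,n=5: even sum, acc = 9+15 = 24
m=4,n=2: even sum, acc = 24+8 = 32
m=4,n=3: odd sum, acc = 32-3 = 29
m=4,n=4: even sum, acc = 29+16 = 45
m=4,n=5: odd sum, acc = 45-5 = 40
m=5,n=2: odd sum, acc = 40-2 = 38
m=5,n=3: even sum, acc = 38+15 = 53
m=5,n=4: odd sum, acc = 53-4 = 49
m=5,n=5: even sum, acc = 49+25 = 74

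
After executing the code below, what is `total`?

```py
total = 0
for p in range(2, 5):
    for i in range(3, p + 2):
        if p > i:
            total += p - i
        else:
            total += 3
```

16

p=2,i=3: not 2>3, total = 0+3 = 3
p=3,i=3: not 3>3, total = 3+3 = 6
p=3,i=4: not 3>4, total = 6+3 = 9
p=4,i=3: 4>3, total = 9+1 = 10
p=4,i=4: not 4>4, total = 10+3 = 13
p=4,i=5: not 4>5, total = 13+3 = 16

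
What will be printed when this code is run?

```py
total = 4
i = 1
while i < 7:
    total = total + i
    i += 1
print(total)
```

i=1: total = 4+1 = 5
i=2: total = 5+2 = 7
i=3: total = 7+3 = 10
i=4: total = 10+4 = 14
i=5: total = 14+5 = 19
i=6: total = 19+6 = 25

25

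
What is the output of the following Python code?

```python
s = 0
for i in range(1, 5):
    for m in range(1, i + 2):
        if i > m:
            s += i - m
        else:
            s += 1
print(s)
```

18

i=1,m=1: not 1>1, s = 0+1 = 1
i=1,m=2: not 1>2, s = 1+1 = 2
i=2,m=1: 2>1, s = 2+1 = 3
i=2,m=2: not 2>2, s = 3+1 = 4
i=2,m=3: not 2>3, s = 4+1 = 5
i=3,m=1: 3>1, s = 5+2 = 7
i=3,m=2: 3>2, s = 7+1 = 8
i=3,m=3: not 3>3, s = 8+1 = 9
i=3,m=4: not 3>4, s = 9+1 = 10
i=4,m=1: 4>1, s = 10+3 = 13
i=4,m=2: 4>2, s = 13+2 = 15
i=4,m=3: 4>3, s = 15+1 = 16
i=4,m=4: not 4>4, s = 16+1 = 17
i=4,m=5: not 4>5, s = 17+1 = 18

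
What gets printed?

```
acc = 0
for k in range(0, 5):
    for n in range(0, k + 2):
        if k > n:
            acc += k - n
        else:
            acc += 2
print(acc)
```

k=0,n=0: not 0>0, acc = 0+2 = 2
k=0,n=1: not 0>1, acc = 2+2 = 4
k=1,n=0: 1>0, acc = 4+1 = 5
k=1,n=1: not 1>1, acc = 5+2 = 7
k=1,n=2: not 1>2, acc = 7+2 = 9
k=2,n=0: 2>0, acc = 9+2 = 11
k=2,n=1: 2>1, acc = 11+1 = 12
k=2,n=2: not 2>2, acc = 12+2 = 14
k=2,n=3: not 2>3, acc = 14+2 = 16
k=3,n=0: 3>0, acc = 16+3 = 19
k=3,n=1: 3>1, acc = 19+2 = 21
k=3,n=2: 3>2, acc = 21+1 = 22
k=3,n=3: not 3>3, acc = 22+2 = 24
k=3,n=4: not 3>4, acc = 24+2 = 26
k=4,n=0: 4>0, acc = 26+4 = 30
k=4,n=1: 4>1, acc = 30+3 = 33
k=4,n=2: 4>2, acc = 33+2 = 35
k=4,n=3: 4>3, acc = 35+1 = 36
k=4,n=4: not 4>4, acc = 36+2 = 38
k=4,n=5: not 4>5, acc = 38+2 = 40

40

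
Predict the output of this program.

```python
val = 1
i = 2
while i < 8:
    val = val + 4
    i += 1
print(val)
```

i=2: val = 1+4 = 5
i=3: val = 5+4 = 9
i=4: val = 9+4 = 13
i=5: val = 13+4 = 17
i=6: val = 17+4 = 21
i=7: val = 21+4 = 25

25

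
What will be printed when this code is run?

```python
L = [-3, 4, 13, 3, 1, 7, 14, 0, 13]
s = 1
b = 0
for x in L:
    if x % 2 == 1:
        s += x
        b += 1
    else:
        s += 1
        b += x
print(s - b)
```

14

x=-3: odd, s = 1+(-3) = -2; b=1
x=4: not odd, s = (-2)+1 = -1; b=5
x=13: odd, s = (-1)+13 = 12; b=6
x=3: odd, s = 12+3 = 15; b=7
x=1: odd, s = 15+1 = 16; b=8
x=7: odd, s = 16+7 = 23; b=9
x=14: not odd, s = 23+1 = 24; b=23
x=0: not odd, s = 24+1 = 25; b=23
x=13: odd, s = 25+13 = 38; b=24
s-b = 38-24 = 14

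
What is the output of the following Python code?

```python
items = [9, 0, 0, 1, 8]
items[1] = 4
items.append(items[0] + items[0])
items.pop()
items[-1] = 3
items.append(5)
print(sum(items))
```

22

items[1] = 4 → [9, 4, 0, 1, 8]
append items[0]+items[0] = 9+9 = 18 → [9, 4, 0, 1, 8, 18]
pop() removes 18 → [9, 4, 0, 1, 8]
items[-1] = 3 → [9, 4, 0, 1, 3]
append 5 → [9, 4, 0, 1, 3, 5]
sum = 22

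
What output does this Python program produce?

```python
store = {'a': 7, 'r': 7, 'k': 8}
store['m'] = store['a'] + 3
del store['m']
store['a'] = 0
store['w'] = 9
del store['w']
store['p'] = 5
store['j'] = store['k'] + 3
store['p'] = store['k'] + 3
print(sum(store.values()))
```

store['m'] = store['a']+3 = 10 → {'a': 7, 'r': 7, 'k': 8, 'm': 10}
del 'm' → {'a': 7, 'r': 7, 'k': 8}
store['a'] = 0 → {'a': 0, 'r': 7, 'k': 8}
store['w'] = 9 → {'a': 0, 'r': 7, 'k': 8, 'w': 9}
del 'w' → {'a': 0, 'r': 7, 'k': 8}
store['p'] = 5 → {'a': 0, 'r': 7, 'k': 8, 'p': 5}
store['j'] = store['k']+3 = 11 → {'a': 0, 'r': 7, 'k': 8, 'p': 5, 'j': 11}
store['p'] = store['k']+3 = 11 → {'a': 0, 'r': 7, 'k': 8, 'p': 11, 'j': 11}
sum of values = 37

37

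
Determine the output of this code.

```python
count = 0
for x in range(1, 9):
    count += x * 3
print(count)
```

108

x=1: count = 0+1*3 = 3
x=2: count = 3+2*3 = 9
x=3: count = 9+3*3 = 18
x=4: count = 18+4*3 = 30
x=5: count = 30+5*3 = 45
x=6: count = 45+6*3 = 63
x=7: count = 63+7*3 = 84
x=8: count = 84+8*3 = 108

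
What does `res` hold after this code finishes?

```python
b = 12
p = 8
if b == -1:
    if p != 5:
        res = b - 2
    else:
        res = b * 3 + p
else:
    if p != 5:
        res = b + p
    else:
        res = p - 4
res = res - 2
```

b=12, p=8
b == -1 is False; p != 5 is True
→ res = b + p = 20
res = 20-2 = 18

18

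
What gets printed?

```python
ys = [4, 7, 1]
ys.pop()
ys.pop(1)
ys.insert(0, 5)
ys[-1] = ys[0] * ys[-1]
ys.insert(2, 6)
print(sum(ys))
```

pop() removes 1 → [4, 7]
pop(1) removes 7 → [4]
insert 5 at 0 → [5, 4]
ys[-1] = ys[0]*ys[-1] = 5*4 = 20 → [5, 20]
insert 6 at 2 → [5, 20, 6]
sum = 31

31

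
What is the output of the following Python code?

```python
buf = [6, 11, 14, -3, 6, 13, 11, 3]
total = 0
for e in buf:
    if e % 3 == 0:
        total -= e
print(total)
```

e=6: %3==0, total = 0-6 = -6
e=11: not %3==0
e=14: not %3==0
e=-3: %3==0, total = (-6)-(-3) = -3
e=6: %3==0, total = (-3)-6 = -9
e=13: not %3==0
e=11: not %3==0
e=3: %3==0, total = (-9)-3 = -12

-12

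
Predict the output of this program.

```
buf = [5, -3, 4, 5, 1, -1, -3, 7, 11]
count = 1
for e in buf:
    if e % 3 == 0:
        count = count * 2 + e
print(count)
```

e=5: not %3==0
e=-3: %3==0, count = 1*2+(-3) = -1
e=4: not %3==0
e=5: not %3==0
e=1: not %3==0
e=-1: not %3==0
e=-3: %3==0, count = (-1)*2+(-3) = -5
e=7: not %3==0
e=11: not %3==0

-5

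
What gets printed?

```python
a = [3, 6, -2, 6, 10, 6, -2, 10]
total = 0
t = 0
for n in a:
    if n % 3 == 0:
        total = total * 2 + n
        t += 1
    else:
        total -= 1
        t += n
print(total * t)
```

1160

n=3: %3==0, total = 0*2+3 = 3; t=1
n=6: %3==0, total = 3*2+6 = 12; t=2
n=-2: not %3==0, total = 12-1 = 11; t=0
n=6: %3==0, total = 11*2+6 = 28; t=1
n=10: not %3==0, total = 28-1 = 27; t=11
n=6: %3==0, total = 27*2+6 = 60; t=12
n=-2: not %3==0, total = 60-1 = 59; t=10
n=10: not %3==0, total = 59-1 = 58; t=20
total*t = 58*20 = 1160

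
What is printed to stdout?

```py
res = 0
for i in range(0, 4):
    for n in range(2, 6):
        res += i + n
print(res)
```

i=0,n=2: res = 0+2 = 2
i=0,n=3: res = 2+3 = 5
i=0,n=4: res = 5+4 = 9
i=0,n=5: res = 9+5 = 14
i=1,n=2: res = 14+3 = 17
i=1,n=3: res = 17+4 = 21
i=1,n=4: res = 21+5 = 26
i=1,n=5: res = 26+6 = 32
i=2,n=2: res = 32+4 = 36
i=2,n=3: res = 36+5 = 41
i=2,n=4: res = 41+6 = 47
i=2,n=5: res = 47+7 = 54
i=3,n=2: res = 54+5 = 59
i=3,n=3: res = 59+6 = 65
i=3,n=4: res = 65+7 = 72
i=3,n=5: res = 72+8 = 80

80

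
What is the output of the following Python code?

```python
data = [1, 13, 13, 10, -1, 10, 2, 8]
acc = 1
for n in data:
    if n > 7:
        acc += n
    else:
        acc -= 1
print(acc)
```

n=1: not >7, acc = 1-1 = 0
n=13: >7, acc = 0+13 = 13
n=13: >7, acc = 13+13 = 26
n=10: >7, acc = 26+10 = 36
n=-1: not >7, acc = 36-1 = 35
n=10: >7, acc = 35+10 = 45
n=2: not >7, acc = 45-1 = 44
n=8: >7, acc = 44+8 = 52

52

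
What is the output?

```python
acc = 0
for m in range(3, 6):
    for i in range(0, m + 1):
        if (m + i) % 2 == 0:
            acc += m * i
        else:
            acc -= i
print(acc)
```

69

m=3,i=0: odd sum, acc = 0-0 = 0
m=3,i=1: even sum, acc = 0+3 = 3
m=3,i=2: odd sum, acc = 3-2 = 1
m=3,i=3: even sum, acc = 1+9 = 10
m=4,i=0: even sum, acc = 10+0 = 10
m=4,i=1: odd sum, acc = 10-1 = 9
m=4,i=2: even sum, acc = 9+8 = 17
m=4,i=3: odd sum, acc = 17-3 = 14
m=4,i=4: even sum, acc = 14+16 = 30
m=5,i=0: odd sum, acc = 30-0 = 30
m=5,i=1: even sum, acc = 30+5 = 35
m=5,i=2: odd sum, acc = 35-2 = 33
m=5,i=3: even sum, acc = 33+15 = 48
m=5,i=4: odd sum, acc = 48-4 = 44
m=5,i=5: even sum, acc = 44+25 = 69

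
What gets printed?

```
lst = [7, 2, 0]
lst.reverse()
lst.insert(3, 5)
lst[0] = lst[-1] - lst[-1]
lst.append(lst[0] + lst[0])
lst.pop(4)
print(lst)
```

[0, 2, 7, 5]

reverse → [0, 2, 7]
insert 5 at 3 → [0, 2, 7, 5]
lst[0] = lst[-1]-lst[-1] = 5-5 = 0 → [0, 2, 7, 5]
append lst[0]+lst[0] = 0+0 = 0 → [0, 2, 7, 5, 0]
pop(4) removes 0 → [0, 2, 7, 5]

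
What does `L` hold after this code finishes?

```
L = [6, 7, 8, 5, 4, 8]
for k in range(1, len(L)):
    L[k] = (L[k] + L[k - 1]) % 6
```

k=1: L[1] = (7+6)%6 = 1 → [6, 1, 8, 5, 4, 8]
k=2: L[2] = (8+1)%6 = 3 → [6, 1, 3, 5, 4, 8]
k=3: L[3] = (5+3)%6 = 2 → [6, 1, 3, 2, 4, 8]
k=4: L[4] = (4+2)%6 = 0 → [6, 1, 3, 2, 0, 8]
k=5: L[5] = (8+0)%6 = 2 → [6, 1, 3, 2, 0, 2]

[6, 1, 3, 2, 0, 2]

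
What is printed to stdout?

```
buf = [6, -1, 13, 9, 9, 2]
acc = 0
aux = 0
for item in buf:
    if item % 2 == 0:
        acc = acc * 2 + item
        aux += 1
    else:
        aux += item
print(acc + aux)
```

item=6: even, acc = 0*2+6 = 6; aux=1
item=-1: not even; aux=0
item=13: not even; aux=13
item=9: not even; aux=22
item=9: not even; aux=31
item=2: even, acc = 6*2+2 = 14; aux=32
acc+aux = 14+32 = 46

46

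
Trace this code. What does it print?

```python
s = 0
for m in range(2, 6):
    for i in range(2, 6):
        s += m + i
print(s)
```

112

m=2,i=2: s = 0+4 = 4
m=2,i=3: s = 4+5 = 9
m=2,i=4: s = 9+6 = 15
m=2,i=5: s = 15+7 = 22
m=3,i=2: s = 22+5 = 27
m=3,i=3: s = 27+6 = 33
m=3,i=4: s = 33+7 = 40
m=3,i=5: s = 40+8 = 48
m=4,i=2: s = 48+6 = 54
m=4,i=3: s = 54+7 = 61
m=4,i=4: s = 61+8 = 69
m=4,i=5: s = 69+9 = 78
m=5,i=2: s = 78+7 = 85
m=5,i=3: s = 85+8 = 93
m=5,i=4: s = 93+9 = 102
m=5,i=5: s = 102+10 = 112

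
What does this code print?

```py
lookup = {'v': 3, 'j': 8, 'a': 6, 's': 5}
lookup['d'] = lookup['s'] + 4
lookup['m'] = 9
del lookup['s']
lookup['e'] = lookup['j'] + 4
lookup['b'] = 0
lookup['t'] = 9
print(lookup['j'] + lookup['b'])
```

8

lookup['d'] = lookup['s']+4 = 9 → {'v': 3, 'j': 8, 'a': 6, 's': 5, 'd': 9}
lookup['m'] = 9 → {'v': 3, 'j': 8, 'a': 6, 's': 5, 'd': 9, 'm': 9}
del 's' → {'v': 3, 'j': 8, 'a': 6, 'd': 9, 'm': 9}
lookup['e'] = lookup['j']+4 = 12 → {'v': 3, 'j': 8, 'a': 6, 'd': 9, 'm': 9, 'e': 12}
lookup['b'] = 0 → {'v': 3, 'j': 8, 'a': 6, 'd': 9, 'm': 9, 'e': 12, 'b': 0}
lookup['t'] = 9 → {'v': 3, 'j': 8, 'a': 6, 'd': 9, 'm': 9, 'e': 12, 'b': 0, 't': 9}
lookup['j']+lookup['b'] = 8+0 = 8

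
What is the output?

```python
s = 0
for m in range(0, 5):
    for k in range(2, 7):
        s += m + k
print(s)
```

m=0,k=2: s = 0+2 = 2
m=0,k=3: s = 2+3 = 5
m=0,k=4: s = 5+4 = 9
m=0,k=5: s = 9+5 = 14
m=0,k=6: s = 14+6 = 20
m=1,k=2: s = 20+3 = 23
m=1,k=3: s = 23+4 = 27
m=1,k=4: s = 27+5 = 32
m=1,k=5: s = 32+6 = 38
m=1,k=6: s = 38+7 = 45
m=2,k=2: s = 45+4 = 49
m=2,k=3: s = 49+5 = 54
m=2,k=4: s = 54+6 = 60
m=2,k=5: s = 60+7 = 67
m=2,k=6: s = 67+8 = 75
m=3,k=2: s = 75+5 = 80
m=3,k=3: s = 80+6 = 86
m=3,k=4: s = 86+7 = 93
m=3,k=5: s = 93+8 = 101
m=3,k=6: s = 101+9 = 110
m=4,k=2: s = 110+6 = 116
m=4,k=3: s = 116+7 = 123
m=4,k=4: s = 123+8 = 131
m=4,k=5: s = 131+9 = 140
m=4,k=6: s = 140+10 = 150

150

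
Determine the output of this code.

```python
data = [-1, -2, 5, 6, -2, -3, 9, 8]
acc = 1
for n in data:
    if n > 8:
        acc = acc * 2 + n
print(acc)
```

11

n=-1: not >8
n=-2: not >8
n=5: not >8
n=6: not >8
n=-2: not >8
n=-3: not >8
n=9: >8, acc = 1*2+9 = 11
n=8: not >8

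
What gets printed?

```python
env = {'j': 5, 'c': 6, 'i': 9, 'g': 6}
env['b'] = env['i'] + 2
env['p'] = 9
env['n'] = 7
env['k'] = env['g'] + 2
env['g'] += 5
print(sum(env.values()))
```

env['b'] = env['i']+2 = 11 → {'j': 5, 'c': 6, 'i': 9, 'g': 6, 'b': 11}
env['p'] = 9 → {'j': 5, 'c': 6, 'i': 9, 'g': 6, 'b': 11, 'p': 9}
env['n'] = 7 → {'j': 5, 'c': 6, 'i': 9, 'g': 6, 'b': 11, 'p': 9, 'n': 7}
env['k'] = env['g']+2 = 8 → {'j': 5, 'c': 6, 'i': 9, 'g': 6, 'b': 11, 'p': 9, 'n': 7, 'k': 8}
env['g'] = 6+5 = 11 → {'j': 5, 'c': 6, 'i': 9, 'g': 11, 'b': 11, 'p': 9, 'n': 7, 'k': 8}
sum of values = 66

66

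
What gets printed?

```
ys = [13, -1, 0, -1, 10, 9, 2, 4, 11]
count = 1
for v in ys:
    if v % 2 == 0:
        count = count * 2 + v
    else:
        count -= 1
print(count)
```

19

v=13: not even, count = 1-1 = 0
v=-1: not even, count = 0-1 = -1
v=0: even, count = (-1)*2+0 = -2
v=-1: not even, count = (-2)-1 = -3
v=10: even, count = (-3)*2+10 = 4
v=9: not even, count = 4-1 = 3
v=2: even, count = 3*2+2 = 8
v=4: even, count = 8*2+4 = 20
v=11: not even, count = 20-1 = 19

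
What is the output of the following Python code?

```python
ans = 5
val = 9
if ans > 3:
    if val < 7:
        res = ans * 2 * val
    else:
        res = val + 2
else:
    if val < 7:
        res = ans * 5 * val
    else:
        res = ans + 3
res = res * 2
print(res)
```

ans=5, val=9
ans > 3 is True; val < 7 is False
→ res = val + 2 = 11
res = 11*2 = 22

22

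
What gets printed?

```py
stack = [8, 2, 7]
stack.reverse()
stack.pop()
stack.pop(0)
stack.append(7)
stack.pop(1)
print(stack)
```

[2]

reverse → [7, 2, 8]
pop() removes 8 → [7, 2]
pop(0) removes 7 → [2]
append 7 → [2, 7]
pop(1) removes 7 → [2]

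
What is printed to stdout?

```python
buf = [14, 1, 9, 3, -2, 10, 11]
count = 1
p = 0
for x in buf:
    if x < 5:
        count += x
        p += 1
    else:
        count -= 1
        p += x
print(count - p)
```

x=14: not <5, count = 1-1 = 0; p=14
x=1: <5, count = 0+1 = 1; p=15
x=9: not <5, count = 1-1 = 0; p=24
x=3: <5, count = 0+3 = 3; p=25
x=-2: <5, count = 3+(-2) = 1; p=26
x=10: not <5, count = 1-1 = 0; p=36
x=11: not <5, count = 0-1 = -1; p=47
count-p = (-1)-47 = -48

-48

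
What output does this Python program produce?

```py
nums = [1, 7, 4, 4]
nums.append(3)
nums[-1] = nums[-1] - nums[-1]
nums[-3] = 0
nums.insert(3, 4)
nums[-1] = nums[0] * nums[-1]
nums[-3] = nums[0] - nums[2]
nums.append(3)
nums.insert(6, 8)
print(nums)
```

append 3 → [1, 7, 4, 4, 3]
nums[-1] = nums[-1]-nums[-1] = 3-3 = 0 → [1, 7, 4, 4, 0]
nums[-3] = 0 → [1, 7, 0, 4, 0]
insert 4 at 3 → [1, 7, 0, 4, 4, 0]
nums[-1] = nums[0]*nums[-1] = 1*0 = 0 → [1, 7, 0, 4, 4, 0]
nums[-3] = nums[0]-nums[2] = 1-0 = 1 → [1, 7, 0, 1, 4, 0]
append 3 → [1, 7, 0, 1, 4, 0, 3]
insert 8 at 6 → [1, 7, 0, 1, 4, 0, 8, 3]

[1, 7, 0, 1, 4, 0, 8, 3]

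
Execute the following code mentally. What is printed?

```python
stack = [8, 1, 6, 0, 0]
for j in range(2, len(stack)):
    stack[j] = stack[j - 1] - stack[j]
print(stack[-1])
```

-5

j=2: stack[2] = 1-6 = -5 → [8, 1, -5, 0, 0]
j=3: stack[3] = (-5)-0 = -5 → [8, 1, -5, -5, 0]
j=4: stack[4] = (-5)-0 = -5 → [8, 1, -5, -5, -5]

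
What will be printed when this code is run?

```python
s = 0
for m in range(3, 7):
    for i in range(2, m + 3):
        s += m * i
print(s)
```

m=3,i=2: s = 0+6 = 6
m=3,i=3: s = 6+9 = 15
m=3,i=4: s = 15+12 = 27
m=3,i=5: s = 27+15 = 42
m=4,i=2: s = 42+8 = 50
m=4,i=3: s = 50+12 = 62
m=4,i=4: s = 62+16 = 78
m=4,i=5: s = 78+20 = 98
m=4,i=6: s = 98+24 = 122
m=5,i=2: s = 122+10 = 132
m=5,i=3: s = 132+15 = 147
m=5,i=4: s = 147+20 = 167
m=5,i=5: s = 167+25 = 192
m=5,i=6: s = 192+30 = 222
m=5,i=7: s = 222+35 = 257
m=6,i=2: s = 257+12 = 269
m=6,i=3: s = 269+18 = 287
m=6,i=4: s = 287+24 = 311
m=6,i=5: s = 311+30 = 341
m=6,i=6: s = 341+36 = 377
m=6,i=7: s = 377+42 = 419
m=6,i=8: s = 419+48 = 467

467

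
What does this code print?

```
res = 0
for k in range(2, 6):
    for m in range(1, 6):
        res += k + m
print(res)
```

k=2,m=1: res = 0+3 = 3
k=2,m=2: res = 3+4 = 7
k=2,m=3: res = 7+5 = 12
k=2,m=4: res = 12+6 = 18
k=2,m=5: res = 18+7 = 25
k=3,m=1: res = 25+4 = 29
k=3,m=2: res = 29+5 = 34
k=3,m=3: res = 34+6 = 40
k=3,m=4: res = 40+7 = 47
k=3,m=5: res = 47+8 = 55
k=4,m=1: res = 55+5 = 60
k=4,m=2: res = 60+6 = 66
k=4,m=3: res = 66+7 = 73
k=4,m=4: res = 73+8 = 81
k=4,m=5: res = 81+9 = 90
k=5,m=1: res = 90+6 = 96
k=5,m=2: res = 96+7 = 103
k=5,m=3: res = 103+8 = 111
k=5,m=4: res = 111+9 = 120
k=5,m=5: res = 120+10 = 130

130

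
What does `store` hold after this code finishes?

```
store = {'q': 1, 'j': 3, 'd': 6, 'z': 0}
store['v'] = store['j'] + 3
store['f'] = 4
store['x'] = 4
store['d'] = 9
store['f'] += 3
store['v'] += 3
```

{'q': 1, 'j': 3, 'd': 9, 'z': 0, 'v': 9, 'f': 7, 'x': 4}

store['v'] = store['j']+3 = 6 → {'q': 1, 'j': 3, 'd': 6, 'z': 0, 'v': 6}
store['f'] = 4 → {'q': 1, 'j': 3, 'd': 6, 'z': 0, 'v': 6, 'f': 4}
store['x'] = 4 → {'q': 1, 'j': 3, 'd': 6, 'z': 0, 'v': 6, 'f': 4, 'x': 4}
store['d'] = 9 → {'q': 1, 'j': 3, 'd': 9, 'z': 0, 'v': 6, 'f': 4, 'x': 4}
store['f'] = 4+3 = 7 → {'q': 1, 'j': 3, 'd': 9, 'z': 0, 'v': 6, 'f': 7, 'x': 4}
store['v'] = 6+3 = 9 → {'q': 1, 'j': 3, 'd': 9, 'z': 0, 'v': 9, 'f': 7, 'x': 4}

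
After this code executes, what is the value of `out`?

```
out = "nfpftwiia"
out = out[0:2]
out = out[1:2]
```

'f'

slice [0:2] → 'nf'
slice [1:2] → 'f'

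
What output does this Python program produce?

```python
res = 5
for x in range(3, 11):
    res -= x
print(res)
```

-47

x=3: res = 5-3 = 2
x=4: res = 2-4 = -2
x=5: res = (-2)-5 = -7
x=6: res = (-7)-6 = -13
x=7: res = (-13)-7 = -20
x=8: res = (-20)-8 = -28
x=9: res = (-28)-9 = -37
x=10: res = (-37)-10 = -47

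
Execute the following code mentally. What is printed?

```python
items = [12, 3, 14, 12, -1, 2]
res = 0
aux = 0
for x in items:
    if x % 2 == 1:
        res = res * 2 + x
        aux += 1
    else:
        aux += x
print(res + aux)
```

x=12: not odd; aux=12
x=3: odd, res = 0*2+3 = 3; aux=13
x=14: not odd; aux=27
x=12: not odd; aux=39
x=-1: odd, res = 3*2+(-1) = 5; aux=40
x=2: not odd; aux=42
res+aux = 5+42 = 47

47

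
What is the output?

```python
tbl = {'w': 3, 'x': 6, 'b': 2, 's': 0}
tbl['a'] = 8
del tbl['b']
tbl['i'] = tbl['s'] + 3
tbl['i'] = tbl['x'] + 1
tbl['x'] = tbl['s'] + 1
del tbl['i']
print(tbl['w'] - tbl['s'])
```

3

tbl['a'] = 8 → {'w': 3, 'x': 6, 'b': 2, 's': 0, 'a': 8}
del 'b' → {'w': 3, 'x': 6, 's': 0, 'a': 8}
tbl['i'] = tbl['s']+3 = 3 → {'w': 3, 'x': 6, 's': 0, 'a': 8, 'i': 3}
tbl['i'] = tbl['x']+1 = 7 → {'w': 3, 'x': 6, 's': 0, 'a': 8, 'i': 7}
tbl['x'] = tbl['s']+1 = 1 → {'w': 3, 'x': 1, 's': 0, 'a': 8, 'i': 7}
del 'i' → {'w': 3, 'x': 1, 's': 0, 'a': 8}
tbl['w']-tbl['s'] = 3-0 = 3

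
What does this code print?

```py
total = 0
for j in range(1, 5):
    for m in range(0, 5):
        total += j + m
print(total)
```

j=1,m=0: total = 0+1 = 1
j=1,m=1: total = 1+2 = 3
j=1,m=2: total = 3+3 = 6
j=1,m=3: total = 6+4 = 10
j=1,m=4: total = 10+5 = 15
j=2,m=0: total = 15+2 = 17
j=2,m=1: total = 17+3 = 20
j=2,m=2: total = 20+4 = 24
j=2,m=3: total = 24+5 = 29
j=2,m=4: total = 29+6 = 35
j=3,m=0: total = 35+3 = 38
j=3,m=1: total = 38+4 = 42
j=3,m=2: total = 42+5 = 47
j=3,m=3: total = 47+6 = 53
j=3,m=4: total = 53+7 = 60
j=4,m=0: total = 60+4 = 64
j=4,m=1: total = 64+5 = 69
j=4,m=2: total = 69+6 = 75
j=4,m=3: total = 75+7 = 82
j=4,m=4: total = 82+8 = 90

90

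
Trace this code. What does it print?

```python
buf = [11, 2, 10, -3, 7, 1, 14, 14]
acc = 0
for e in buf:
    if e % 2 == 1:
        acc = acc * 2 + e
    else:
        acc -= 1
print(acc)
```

73

e=11: odd, acc = 0*2+11 = 11
e=2: not odd, acc = 11-1 = 10
e=10: not odd, acc = 10-1 = 9
e=-3: odd, acc = 9*2+(-3) = 15
e=7: odd, acc = 15*2+7 = 37
e=1: odd, acc = 37*2+1 = 75
e=14: not odd, acc = 75-1 = 74
e=14: not odd, acc = 74-1 = 73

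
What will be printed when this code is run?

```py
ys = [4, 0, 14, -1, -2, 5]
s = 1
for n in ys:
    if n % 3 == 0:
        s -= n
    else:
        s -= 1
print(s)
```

n=4: not %3==0, s = 1-1 = 0
n=0: %3==0, s = 0-0 = 0
n=14: not %3==0, s = 0-1 = -1
n=-1: not %3==0, s = (-1)-1 = -2
n=-2: not %3==0, s = (-2)-1 = -3
n=5: not %3==0, s = (-3)-1 = -4

-4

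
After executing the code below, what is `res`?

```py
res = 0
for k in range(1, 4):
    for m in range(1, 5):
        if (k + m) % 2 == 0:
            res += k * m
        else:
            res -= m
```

12

k=1,m=1: even sum, res = 0+1 = 1
k=1,m=2: odd sum, res = 1-2 = -1
k=1,m=3: even sum, res = (-1)+3 = 2
k=1,m=4: odd sum, res = 2-4 = -2
k=2,m=1: odd sum, res = (-2)-1 = -3
k=2,m=2: even sum, res = (-3)+4 = 1
k=2,m=3: odd sum, res = 1-3 = -2
k=2,m=4: even sum, res = (-2)+8 = 6
k=3,m=1: even sum, res = 6+3 = 9
k=3,m=2: odd sum, res = 9-2 = 7
k=3,m=3: even sum, res = 7+9 = 16
k=3,m=4: odd sum, res = 16-4 = 12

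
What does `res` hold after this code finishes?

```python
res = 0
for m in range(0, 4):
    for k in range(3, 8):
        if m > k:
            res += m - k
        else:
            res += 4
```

m=0,k=3: not 0>3, res = 0+4 = 4
m=0,k=4: not 0>4, res = 4+4 = 8
m=0,k=5: not 0>5, res = 8+4 = 12
m=0,k=6: not 0>6, res = 12+4 = 16
m=0,k=7: not 0>7, res = 16+4 = 20
m=1,k=3: not 1>3, res = 20+4 = 24
m=1,k=4: not 1>4, res = 24+4 = 28
m=1,k=5: not 1>5, res = 28+4 = 32
m=1,k=6: not 1>6, res = 32+4 = 36
m=1,k=7: not 1>7, res = 36+4 = 40
m=2,k=3: not 2>3, res = 40+4 = 44
m=2,k=4: not 2>4, res = 44+4 = 48
m=2,k=5: not 2>5, res = 48+4 = 52
m=2,k=6: not 2>6, res = 52+4 = 56
m=2,k=7: not 2>7, res = 56+4 = 60
m=3,k=3: not 3>3, res = 60+4 = 64
m=3,k=4: not 3>4, res = 64+4 = 68
m=3,k=5: not 3>5, res = 68+4 = 72
m=3,k=6: not 3>6, res = 72+4 = 76
m=3,k=7: not 3>7, res = 76+4 = 80

80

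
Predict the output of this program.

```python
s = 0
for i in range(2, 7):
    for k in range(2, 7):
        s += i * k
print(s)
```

400

i=2,k=2: s = 0+4 = 4
i=2,k=3: s = 4+6 = 10
i=2,k=4: s = 10+8 = 18
i=2,k=5: s = 18+10 = 28
i=2,k=6: s = 28+12 = 40
i=3,k=2: s = 40+6 = 46
i=3,k=3: s = 46+9 = 55
i=3,k=4: s = 55+12 = 67
i=3,k=5: s = 67+15 = 82
i=3,k=6: s = 82+18 = 100
i=4,k=2: s = 100+8 = 108
i=4,k=3: s = 108+12 = 120
i=4,k=4: s = 120+16 = 136
i=4,k=5: s = 136+20 = 156
i=4,k=6: s = 156+24 = 180
i=5,k=2: s = 180+10 = 190
i=5,k=3: s = 190+15 = 205
i=5,k=4: s = 205+20 = 225
i=5,k=5: s = 225+25 = 250
i=5,k=6: s = 250+30 = 280
i=6,k=2: s = 280+12 = 292
i=6,k=3: s = 292+18 = 310
i=6,k=4: s = 310+24 = 334
i=6,k=5: s = 334+30 = 364
i=6,k=6: s = 364+36 = 400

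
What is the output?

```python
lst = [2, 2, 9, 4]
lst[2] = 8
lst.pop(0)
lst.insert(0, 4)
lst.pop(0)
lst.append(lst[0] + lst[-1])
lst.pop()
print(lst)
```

lst[2] = 8 → [2, 2, 8, 4]
pop(0) removes 2 → [2, 8, 4]
insert 4 at 0 → [4, 2, 8, 4]
pop(0) removes 4 → [2, 8, 4]
append lst[0]+lst[-1] = 2+4 = 6 → [2, 8, 4, 6]
pop() removes 6 → [2, 8, 4]

[2, 8, 4]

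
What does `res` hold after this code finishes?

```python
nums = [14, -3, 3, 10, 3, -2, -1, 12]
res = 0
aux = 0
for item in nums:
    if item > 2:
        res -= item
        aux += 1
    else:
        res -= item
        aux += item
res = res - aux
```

-35

item=14: >2, res = 0-14 = -14; aux=1
item=-3: not >2, res = (-14)-(-3) = -11; aux=-2
item=3: >2, res = (-11)-3 = -14; aux=-1
item=10: >2, res = (-14)-10 = -24; aux=0
item=3: >2, res = (-24)-3 = -27; aux=1
item=-2: not >2, res = (-27)-(-2) = -25; aux=-1
item=-1: not >2, res = (-25)-(-1) = -24; aux=-2
item=12: >2, res = (-24)-12 = -36; aux=-1
res-aux = (-36)-(-1) = -35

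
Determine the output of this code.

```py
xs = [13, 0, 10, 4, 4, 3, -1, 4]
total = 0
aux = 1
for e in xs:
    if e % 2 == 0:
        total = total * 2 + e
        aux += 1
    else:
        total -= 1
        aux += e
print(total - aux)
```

51

e=13: not even, total = 0-1 = -1; aux=14
e=0: even, total = (-1)*2+0 = -2; aux=15
e=10: even, total = (-2)*2+10 = 6; aux=16
e=4: even, total = 6*2+4 = 16; aux=17
e=4: even, total = 16*2+4 = 36; aux=18
e=3: not even, total = 36-1 = 35; aux=21
e=-1: not even, total = 35-1 = 34; aux=20
e=4: even, total = 34*2+4 = 72; aux=21
total-aux = 72-21 = 51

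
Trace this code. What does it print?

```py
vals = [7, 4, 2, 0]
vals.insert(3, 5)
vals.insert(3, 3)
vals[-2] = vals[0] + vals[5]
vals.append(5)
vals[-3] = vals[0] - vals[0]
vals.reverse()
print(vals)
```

insert 5 at 3 → [7, 4, 2, 5, 0]
insert 3 at 3 → [7, 4, 2, 3, 5, 0]
vals[-2] = vals[0]+vals[5] = 7+0 = 7 → [7, 4, 2, 3, 7, 0]
append 5 → [7, 4, 2, 3, 7, 0, 5]
vals[-3] = vals[0]-vals[0] = 7-7 = 0 → [7, 4, 2, 3, 0, 0, 5]
reverse → [5, 0, 0, 3, 2, 4, 7]

[5, 0, 0, 3, 2, 4, 7]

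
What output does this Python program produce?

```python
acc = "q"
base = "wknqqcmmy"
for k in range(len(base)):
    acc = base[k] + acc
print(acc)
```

ymmcqqnkwq

k=0: prepend 'w' → 'wq'
k=1: prepend 'k' → 'kwq'
k=2: prepend 'n' → 'nkwq'
k=3: prepend 'q' → 'qnkwq'
k=4: prepend 'q' → 'qqnkwq'
k=5: prepend 'c' → 'cqqnkwq'
k=6: prepend 'm' → 'mcqqnkwq'
k=7: prepend 'm' → 'mmcqqnkwq'
k=8: prepend 'y' → 'ymmcqqnkwq'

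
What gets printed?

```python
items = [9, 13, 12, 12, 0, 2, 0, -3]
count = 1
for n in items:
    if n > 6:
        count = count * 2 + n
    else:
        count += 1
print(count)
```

180

n=9: >6, count = 1*2+9 = 11
n=13: >6, count = 11*2+13 = 35
n=12: >6, count = 35*2+12 = 82
n=12: >6, count = 82*2+12 = 176
n=0: not >6, count = 176+1 = 177
n=2: not >6, count = 177+1 = 178
n=0: not >6, count = 178+1 = 179
n=-3: not >6, count = 179+1 = 180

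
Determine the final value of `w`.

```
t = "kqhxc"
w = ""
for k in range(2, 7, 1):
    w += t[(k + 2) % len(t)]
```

'ckqhx'

k=2: add t[4]='c' → 'c'
k=3: add t[0]='k' → 'ck'
k=4: add t[1]='q' → 'ckq'
k=5: add t[2]='h' → 'ckqh'
k=6: add t[3]='x' → 'ckqhx'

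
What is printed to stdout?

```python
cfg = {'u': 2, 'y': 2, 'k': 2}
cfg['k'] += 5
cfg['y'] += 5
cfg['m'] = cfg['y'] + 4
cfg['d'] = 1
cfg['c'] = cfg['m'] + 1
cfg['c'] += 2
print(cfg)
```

cfg['k'] = 2+5 = 7 → {'u': 2, 'y': 2, 'k': 7}
cfg['y'] = 2+5 = 7 → {'u': 2, 'y': 7, 'k': 7}
cfg['m'] = cfg['y']+4 = 11 → {'u': 2, 'y': 7, 'k': 7, 'm': 11}
cfg['d'] = 1 → {'u': 2, 'y': 7, 'k': 7, 'm': 11, 'd': 1}
cfg['c'] = cfg['m']+1 = 12 → {'u': 2, 'y': 7, 'k': 7, 'm': 11, 'd': 1, 'c': 12}
cfg['c'] = 12+2 = 14 → {'u': 2, 'y': 7, 'k': 7, 'm': 11, 'd': 1, 'c': 14}

{'u': 2, 'y': 7, 'k': 7, 'm': 11, 'd': 1, 'c': 14}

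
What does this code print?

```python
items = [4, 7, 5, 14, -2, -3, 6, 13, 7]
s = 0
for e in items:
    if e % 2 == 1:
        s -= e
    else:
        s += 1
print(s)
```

-25

e=4: not odd, s = 0+1 = 1
e=7: odd, s = 1-7 = -6
e=5: odd, s = (-6)-5 = -11
e=14: not odd, s = (-11)+1 = -10
e=-2: not odd, s = (-10)+1 = -9
e=-3: odd, s = (-9)-(-3) = -6
e=6: not odd, s = (-6)+1 = -5
e=13: odd, s = (-5)-13 = -18
e=7: odd, s = (-18)-7 = -25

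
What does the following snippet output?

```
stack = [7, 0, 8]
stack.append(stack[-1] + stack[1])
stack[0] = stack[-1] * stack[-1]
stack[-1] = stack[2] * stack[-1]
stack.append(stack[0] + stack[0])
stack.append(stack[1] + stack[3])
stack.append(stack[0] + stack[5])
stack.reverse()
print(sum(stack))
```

456

append stack[-1]+stack[1] = 8+0 = 8 → [7, 0, 8, 8]
stack[0] = stack[-1]*stack[-1] = 8*8 = 64 → [64, 0, 8, 8]
stack[-1] = stack[2]*stack[-1] = 8*8 = 64 → [64, 0, 8, 64]
append stack[0]+stack[0] = 64+64 = 128 → [64, 0, 8, 64, 128]
append stack[1]+stack[3] = 0+64 = 64 → [64, 0, 8, 64, 128, 64]
append stack[0]+stack[5] = 64+64 = 128 → [64, 0, 8, 64, 128, 64, 128]
reverse → [128, 64, 128, 64, 8, 0, 64]
sum = 456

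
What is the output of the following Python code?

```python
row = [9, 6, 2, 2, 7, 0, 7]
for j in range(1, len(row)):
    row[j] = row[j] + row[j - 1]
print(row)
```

j=1: row[1] = 6+9 = 15 → [9, 15, 2, 2, 7, 0, 7]
j=2: row[2] = 2+15 = 17 → [9, 15, 17, 2, 7, 0, 7]
j=3: row[3] = 2+17 = 19 → [9, 15, 17, 19, 7, 0, 7]
j=4: row[4] = 7+19 = 26 → [9, 15, 17, 19, 26, 0, 7]
j=5: row[5] = 0+26 = 26 → [9, 15, 17, 19, 26, 26, 7]
j=6: row[6] = 7+26 = 33 → [9, 15, 17, 19, 26, 26, 33]

[9, 15, 17, 19, 26, 26, 33]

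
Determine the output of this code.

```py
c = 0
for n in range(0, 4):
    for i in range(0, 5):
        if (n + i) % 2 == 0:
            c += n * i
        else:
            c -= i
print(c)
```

8

n=0,i=0: even sum, c = 0+0 = 0
n=0,i=1: odd sum, c = 0-1 = -1
n=0,i=2: even sum, c = (-1)+0 = -1
n=0,i=3: odd sum, c = (-1)-3 = -4
n=0,i=4: even sum, c = (-4)+0 = -4
n=1,i=0: odd sum, c = (-4)-0 = -4
n=1,i=1: even sum, c = (-4)+1 = -3
n=1,i=2: odd sum, c = (-3)-2 = -5
n=1,i=3: even sum, c = (-5)+3 = -2
n=1,i=4: odd sum, c = (-2)-4 = -6
n=2,i=0: even sum, c = (-6)+0 = -6
n=2,i=1: odd sum, c = (-6)-1 = -7
n=2,i=2: even sum, c = (-7)+4 = -3
n=2,i=3: odd sum, c = (-3)-3 = -6
n=2,i=4: even sum, c = (-6)+8 = 2
n=3,i=0: odd sum, c = 2-0 = 2
n=3,i=1: even sum, c = 2+3 = 5
n=3,i=2: odd sum, c = 5-2 = 3
n=3,i=3: even sum, c = 3+9 = 12
n=3,i=4: odd sum, c = 12-4 = 8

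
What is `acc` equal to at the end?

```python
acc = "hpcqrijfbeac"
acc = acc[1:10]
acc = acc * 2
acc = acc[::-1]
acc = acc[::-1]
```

'pcqrijfbepcqrijfbe'

slice [1:10] → 'pcqrijfbe'
repeat ×2 → 'pcqrijfbepcqrijfbe'
reverse → 'ebfjirqcpebfjirqcp'
reverse → 'pcqrijfbepcqrijfbe'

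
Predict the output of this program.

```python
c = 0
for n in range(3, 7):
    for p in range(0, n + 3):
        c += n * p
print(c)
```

485

n=3,p=0: c = 0+0 = 0
n=3,p=1: c = 0+3 = 3
n=3,p=2: c = 3+6 = 9
n=3,p=3: c = 9+9 = 18
n=3,p=4: c = 18+12 = 30
n=3,p=5: c = 30+15 = 45
n=4,p=0: c = 45+0 = 45
n=4,p=1: c = 45+4 = 49
n=4,p=2: c = 49+8 = 57
n=4,p=3: c = 57+12 = 69
n=4,p=4: c = 69+16 = 85
n=4,p=5: c = 85+20 = 105
n=4,p=6: c = 105+24 = 129
n=5,p=0: c = 129+0 = 129
n=5,p=1: c = 129+5 = 134
n=5,p=2: c = 134+10 = 144
n=5,p=3: c = 144+15 = 159
n=5,p=4: c = 159+20 = 179
n=5,p=5: c = 179+25 = 204
n=5,p=6: c = 204+30 = 234
n=5,p=7: c = 234+35 = 269
n=6,p=0: c = 269+0 = 269
n=6,p=1: c = 269+6 = 275
n=6,p=2: c = 275+12 = 287
n=6,p=3: c = 287+18 = 305
n=6,p=4: c = 305+24 = 329
n=6,p=5: c = 329+30 = 359
n=6,p=6: c = 359+36 = 395
n=6,p=7: c = 395+42 = 437
n=6,p=8: c = 437+48 = 485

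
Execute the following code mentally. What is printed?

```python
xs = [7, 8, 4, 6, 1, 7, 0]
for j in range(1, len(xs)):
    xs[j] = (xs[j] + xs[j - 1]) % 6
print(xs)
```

j=1: xs[1] = (8+7)%6 = 3 → [7, 3, 4, 6, 1, 7, 0]
j=2: xs[2] = (4+3)%6 = 1 → [7, 3, 1, 6, 1, 7, 0]
j=3: xs[3] = (6+1)%6 = 1 → [7, 3, 1, 1, 1, 7, 0]
j=4: xs[4] = (1+1)%6 = 2 → [7, 3, 1, 1, 2, 7, 0]
j=5: xs[5] = (7+2)%6 = 3 → [7, 3, 1, 1, 2, 3, 0]
j=6: xs[6] = (0+3)%6 = 3 → [7, 3, 1, 1, 2, 3, 3]

[7, 3, 1, 1, 2, 3, 3]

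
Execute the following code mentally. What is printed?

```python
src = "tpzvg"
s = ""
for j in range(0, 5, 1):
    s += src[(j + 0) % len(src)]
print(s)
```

tpzvg

j=0: add src[0]='t' → 't'
j=1: add src[1]='p' → 'tp'
j=2: add src[2]='z' → 'tpz'
j=3: add src[3]='v' → 'tpzv'
j=4: add src[4]='g' → 'tpzvg'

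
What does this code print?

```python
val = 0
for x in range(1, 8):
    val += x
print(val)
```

28

x=1: val = 0+1 = 1
x=2: val = 1+2 = 3
x=3: val = 3+3 = 6
x=4: val = 6+4 = 10
x=5: val = 10+5 = 15
x=6: val = 15+6 = 21
x=7: val = 21+7 = 28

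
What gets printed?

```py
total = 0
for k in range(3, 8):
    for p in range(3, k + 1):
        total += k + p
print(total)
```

150

k=3,p=3: total = 0+6 = 6
k=4,p=3: total = 6+7 = 13
k=4,p=4: total = 13+8 = 21
k=5,p=3: total = 21+8 = 29
k=5,p=4: total = 29+9 = 38
k=5,p=5: total = 38+10 = 48
k=6,p=3: total = 48+9 = 57
k=6,p=4: total = 57+10 = 67
k=6,p=5: total = 67+11 = 78
k=6,p=6: total = 78+12 = 90
k=7,p=3: total = 90+10 = 100
k=7,p=4: total = 100+11 = 111
k=7,p=5: total = 111+12 = 123
k=7,p=6: total = 123+13 = 136
k=7,p=7: total = 136+14 = 150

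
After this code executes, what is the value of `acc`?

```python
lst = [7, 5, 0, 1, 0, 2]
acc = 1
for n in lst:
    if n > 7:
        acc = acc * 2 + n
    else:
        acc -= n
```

n=7: not >7, acc = 1-7 = -6
n=5: not >7, acc = (-6)-5 = -11
n=0: not >7, acc = (-11)-0 = -11
n=1: not >7, acc = (-11)-1 = -12
n=0: not >7, acc = (-12)-0 = -12
n=2: not >7, acc = (-12)-2 = -14

-14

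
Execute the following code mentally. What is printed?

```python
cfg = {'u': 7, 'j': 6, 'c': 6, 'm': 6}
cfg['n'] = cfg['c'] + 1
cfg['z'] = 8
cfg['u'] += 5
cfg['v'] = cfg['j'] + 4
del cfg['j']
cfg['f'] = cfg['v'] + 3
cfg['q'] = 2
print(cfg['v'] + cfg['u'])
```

cfg['n'] = cfg['c']+1 = 7 → {'u': 7, 'j': 6, 'c': 6, 'm': 6, 'n': 7}
cfg['z'] = 8 → {'u': 7, 'j': 6, 'c': 6, 'm': 6, 'n': 7, 'z': 8}
cfg['u'] = 7+5 = 12 → {'u': 12, 'j': 6, 'c': 6, 'm': 6, 'n': 7, 'z': 8}
cfg['v'] = cfg['j']+4 = 10 → {'u': 12, 'j': 6, 'c': 6, 'm': 6, 'n': 7, 'z': 8, 'v': 10}
del 'j' → {'u': 12, 'c': 6, 'm': 6, 'n': 7, 'z': 8, 'v': 10}
cfg['f'] = cfg['v']+3 = 13 → {'u': 12, 'c': 6, 'm': 6, 'n': 7, 'z': 8, 'v': 10, 'f': 13}
cfg['q'] = 2 → {'u': 12, 'c': 6, 'm': 6, 'n': 7, 'z': 8, 'v': 10, 'f': 13, 'q': 2}
cfg['v']+cfg['u'] = 10+12 = 22

22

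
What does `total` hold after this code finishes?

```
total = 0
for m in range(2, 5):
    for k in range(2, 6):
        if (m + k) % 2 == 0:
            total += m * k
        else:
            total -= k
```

m=2,k=2: even sum, total = 0+4 = 4
m=2,k=3: odd sum, total = 4-3 = 1
m=2,k=4: even sum, total = 1+8 = 9
m=2,k=5: odd sum, total = 9-5 = 4
m=3,k=2: odd sum, total = 4-2 = 2
m=3,k=3: even sum, total = 2+9 = 11
m=3,k=4: odd sum, total = 11-4 = 7
m=3,k=5: even sum, total = 7+15 = 22
m=4,k=2: even sum, total = 22+8 = 30
m=4,k=3: odd sum, total = 30-3 = 27
m=4,k=4: even sum, total = 27+16 = 43
m=4,k=5: odd sum, total = 43-5 = 38

38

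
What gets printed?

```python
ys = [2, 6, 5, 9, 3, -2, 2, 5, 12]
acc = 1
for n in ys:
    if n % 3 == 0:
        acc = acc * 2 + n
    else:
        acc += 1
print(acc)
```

148

n=2: not %3==0, acc = 1+1 = 2
n=6: %3==0, acc = 2*2+6 = 10
n=5: not %3==0, acc = 10+1 = 11
n=9: %3==0, acc = 11*2+9 = 31
n=3: %3==0, acc = 31*2+3 = 65
n=-2: not %3==0, acc = 65+1 = 66
n=2: not %3==0, acc = 66+1 = 67
n=5: not %3==0, acc = 67+1 = 68
n=12: %3==0, acc = 68*2+12 = 148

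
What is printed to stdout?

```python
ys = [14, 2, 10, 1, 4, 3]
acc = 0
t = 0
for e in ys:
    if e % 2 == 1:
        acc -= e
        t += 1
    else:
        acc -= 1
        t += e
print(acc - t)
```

-40

e=14: not odd, acc = 0-1 = -1; t=14
e=2: not odd, acc = (-1)-1 = -2; t=16
e=10: not odd, acc = (-2)-1 = -3; t=26
e=1: odd, acc = (-3)-1 = -4; t=27
e=4: not odd, acc = (-4)-1 = -5; t=31
e=3: odd, acc = (-5)-3 = -8; t=32
acc-t = (-8)-32 = -40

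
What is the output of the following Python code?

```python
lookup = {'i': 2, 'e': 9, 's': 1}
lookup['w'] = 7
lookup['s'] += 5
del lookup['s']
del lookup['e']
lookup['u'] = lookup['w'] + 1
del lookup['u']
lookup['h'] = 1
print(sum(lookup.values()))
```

lookup['w'] = 7 → {'i': 2, 'e': 9, 's': 1, 'w': 7}
lookup['s'] = 1+5 = 6 → {'i': 2, 'e': 9, 's': 6, 'w': 7}
del 's' → {'i': 2, 'e': 9, 'w': 7}
del 'e' → {'i': 2, 'w': 7}
lookup['u'] = lookup['w']+1 = 8 → {'i': 2, 'w': 7, 'u': 8}
del 'u' → {'i': 2, 'w': 7}
lookup['h'] = 1 → {'i': 2, 'w': 7, 'h': 1}
sum of values = 10

10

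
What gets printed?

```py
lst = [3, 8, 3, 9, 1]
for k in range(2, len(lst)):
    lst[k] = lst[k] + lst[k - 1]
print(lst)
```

k=2: lst[2] = 3+8 = 11 → [3, 8, 11, 9, 1]
k=3: lst[3] = 9+11 = 20 → [3, 8, 11, 20, 1]
k=4: lst[4] = 1+20 = 21 → [3, 8, 11, 20, 21]

[3, 8, 11, 20, 21]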